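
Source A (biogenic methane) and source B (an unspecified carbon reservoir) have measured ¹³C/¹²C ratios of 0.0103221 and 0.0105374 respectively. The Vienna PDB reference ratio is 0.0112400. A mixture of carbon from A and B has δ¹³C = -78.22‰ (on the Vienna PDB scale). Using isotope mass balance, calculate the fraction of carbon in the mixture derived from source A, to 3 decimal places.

0.820

δ_A = (0.0103221/0.0112400 − 1)×1000 = (0.918336 − 1)×1000 = -81.664‰
δ_B = (0.0105374/0.0112400 − 1)×1000 = (0.937491 − 1)×1000 = -62.509‰
f_A = (δ_mix − δ_B)/(δ_A − δ_B) = (-78.22 − (-62.509))/(-81.664 − (-62.509))
f_A = -15.711 / -19.155 = 0.8202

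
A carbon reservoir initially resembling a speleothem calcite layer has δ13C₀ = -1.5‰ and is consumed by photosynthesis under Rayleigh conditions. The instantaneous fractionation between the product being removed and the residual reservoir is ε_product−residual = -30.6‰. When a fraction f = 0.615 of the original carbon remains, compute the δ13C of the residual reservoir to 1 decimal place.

Rayleigh residual: δ_res = (δ₀ + 1000)·f^(α−1) − 1000
α = ε/1000 + 1 = 0.96940, so α − 1 = -0.03060
f^(α−1) = 0.615^(-0.03060) = 1.014987
δ_res = (-1.5 + 1000) × 1.014987 − 1000 = 1013.464 − 1000 = 13.46‰

13.5‰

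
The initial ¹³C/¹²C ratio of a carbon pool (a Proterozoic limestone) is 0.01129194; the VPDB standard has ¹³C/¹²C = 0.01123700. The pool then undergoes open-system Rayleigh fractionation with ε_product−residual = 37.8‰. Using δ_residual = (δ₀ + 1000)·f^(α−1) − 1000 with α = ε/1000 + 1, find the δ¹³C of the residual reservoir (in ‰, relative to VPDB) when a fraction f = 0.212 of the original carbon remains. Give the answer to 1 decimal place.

-52.3‰

δ₀ = (0.01129194/0.01123700 − 1)×1000 = (1.004889 − 1)×1000 = 4.889‰
α − 1 = ε/1000 = 0.0378
f^(α−1) = 0.212^(0.0378) = 0.943052
δ_res = (4.889 + 1000) × 0.943052 − 1000 = 947.662 − 1000 = -52.34‰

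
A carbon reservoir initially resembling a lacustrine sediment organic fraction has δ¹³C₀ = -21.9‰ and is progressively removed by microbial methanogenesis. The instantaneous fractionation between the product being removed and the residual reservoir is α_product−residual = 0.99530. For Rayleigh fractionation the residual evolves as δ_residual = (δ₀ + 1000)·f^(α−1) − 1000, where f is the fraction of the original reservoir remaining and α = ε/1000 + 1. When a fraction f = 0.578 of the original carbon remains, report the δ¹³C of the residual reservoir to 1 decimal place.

-19.4‰

Rayleigh residual: δ_res = (δ₀ + 1000)·f^(α−1) − 1000
α − 1 = -0.00470
f^(α−1) = 0.578^(-0.00470) = 1.002580
δ_res = (-21.9 + 1000) × 1.002580 − 1000 = 980.623 − 1000 = -19.38‰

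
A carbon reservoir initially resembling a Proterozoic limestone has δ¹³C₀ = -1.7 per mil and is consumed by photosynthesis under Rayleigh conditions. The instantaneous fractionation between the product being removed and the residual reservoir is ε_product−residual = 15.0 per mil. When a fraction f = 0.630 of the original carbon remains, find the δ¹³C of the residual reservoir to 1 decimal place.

Rayleigh residual: δ_res = (δ₀ + 1000)·f^(α−1) − 1000
α = ε/1000 + 1 = 1.01500, so α − 1 = 0.01500
f^(α−1) = 0.630^(0.01500) = 0.993093
δ_res = (-1.7 + 1000) × 0.993093 − 1000 = 991.405 − 1000 = -8.59 per mil

-8.6 per mil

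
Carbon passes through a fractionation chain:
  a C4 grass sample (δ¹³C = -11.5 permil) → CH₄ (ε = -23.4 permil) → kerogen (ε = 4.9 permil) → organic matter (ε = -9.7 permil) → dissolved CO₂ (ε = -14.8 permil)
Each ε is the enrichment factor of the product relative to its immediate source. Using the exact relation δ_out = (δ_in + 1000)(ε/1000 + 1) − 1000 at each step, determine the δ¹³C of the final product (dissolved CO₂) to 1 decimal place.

step 1: δ = (-11.50 + 1000)·(-23.4/1000 + 1) − 1000 = -34.63 permil
step 2: δ = (-34.63 + 1000)·(4.9/1000 + 1) − 1000 = -29.90 permil
step 3: δ = (-29.90 + 1000)·(-9.7/1000 + 1) − 1000 = -39.31 permil
step 4: δ = (-39.31 + 1000)·(-14.8/1000 + 1) − 1000 = -53.53 permil

-53.5 permil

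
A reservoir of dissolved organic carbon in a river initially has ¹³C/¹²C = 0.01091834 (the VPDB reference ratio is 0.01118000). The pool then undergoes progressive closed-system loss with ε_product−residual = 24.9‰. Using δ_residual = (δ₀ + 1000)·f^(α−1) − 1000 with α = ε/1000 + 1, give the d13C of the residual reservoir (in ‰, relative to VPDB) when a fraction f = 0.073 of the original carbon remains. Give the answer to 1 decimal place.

-85.0‰

δ₀ = (0.01091834/0.01118000 − 1)×1000 = (0.976596 − 1)×1000 = -23.404‰
α − 1 = ε/1000 = 0.0249
f^(α−1) = 0.073^(0.0249) = 0.936908
δ_res = (-23.404 + 1000) × 0.936908 − 1000 = 914.980 − 1000 = -85.02‰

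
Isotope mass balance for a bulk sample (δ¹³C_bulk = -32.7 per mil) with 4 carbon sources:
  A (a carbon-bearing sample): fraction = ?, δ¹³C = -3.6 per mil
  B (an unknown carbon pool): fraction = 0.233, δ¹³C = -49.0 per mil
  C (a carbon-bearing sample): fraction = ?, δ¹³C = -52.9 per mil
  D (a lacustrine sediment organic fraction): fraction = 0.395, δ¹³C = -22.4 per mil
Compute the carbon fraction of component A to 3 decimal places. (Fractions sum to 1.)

0.147

Let f_A and f_C be the unknown fractions; fractions sum to 1 so f_A + f_C = 0.372.
Mass balance: Σ fᵢ·δᵢ = δ_bulk ⇒ f_A·(-3.6) + f_C·(-52.9) = -32.7 − (-20.265) = -12.435
Substitute f_C = 0.372 − f_A:
f_A·(-3.6 − -52.9) = -12.435 − 0.372×(-52.9) = 7.244
f_A = 7.244 / 49.3 = 0.1469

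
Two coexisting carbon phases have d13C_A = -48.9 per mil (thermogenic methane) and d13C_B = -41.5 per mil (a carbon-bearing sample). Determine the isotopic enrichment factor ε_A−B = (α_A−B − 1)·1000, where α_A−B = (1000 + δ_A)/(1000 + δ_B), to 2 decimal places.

-7.72 per mil

α_A−B = (1000 + -48.9) / (1000 + -41.5) = 951.1 / 958.5 = 0.992280
ε_A−B = (0.992280 − 1) × 1000 = -7.720 per mil
(The approximation ε ≈ δ_A − δ_B would give -7.4 per mil.)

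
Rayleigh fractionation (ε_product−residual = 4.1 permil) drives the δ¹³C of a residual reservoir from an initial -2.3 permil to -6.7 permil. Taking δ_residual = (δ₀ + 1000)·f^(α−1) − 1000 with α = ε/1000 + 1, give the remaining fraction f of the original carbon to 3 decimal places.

0.340

α − 1 = ε/1000 = 0.0041
(δ_res + 1000)/(δ₀ + 1000) = (-6.7 + 1000)/(-2.3 + 1000) = 993.3/997.7 = 0.995590
f = 0.995590^(1/0.0041) = exp(ln(0.995590)/0.0041) = exp(-0.00442/0.0041)
f = exp(-1.0780) = 0.3403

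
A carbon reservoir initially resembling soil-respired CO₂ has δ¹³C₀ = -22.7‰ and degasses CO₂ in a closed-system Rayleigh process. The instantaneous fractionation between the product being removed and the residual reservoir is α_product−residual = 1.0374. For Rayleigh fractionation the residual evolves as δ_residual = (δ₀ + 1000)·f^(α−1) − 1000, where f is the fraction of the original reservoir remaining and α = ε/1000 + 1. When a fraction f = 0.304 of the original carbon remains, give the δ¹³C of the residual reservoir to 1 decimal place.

Rayleigh residual: δ_res = (δ₀ + 1000)·f^(α−1) − 1000
α − 1 = 0.03740
f^(α−1) = 0.304^(0.03740) = 0.956444
δ_res = (-22.7 + 1000) × 0.956444 − 1000 = 934.733 − 1000 = -65.27‰

-65.3‰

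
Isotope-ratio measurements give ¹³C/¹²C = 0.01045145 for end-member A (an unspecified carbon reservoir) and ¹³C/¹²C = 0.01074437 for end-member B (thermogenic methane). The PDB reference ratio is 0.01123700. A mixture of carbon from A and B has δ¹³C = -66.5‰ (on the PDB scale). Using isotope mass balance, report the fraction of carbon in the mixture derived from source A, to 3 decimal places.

δ_A = (0.01045145/0.01123700 − 1)×1000 = (0.930093 − 1)×1000 = -69.907‰
δ_B = (0.01074437/0.01123700 − 1)×1000 = (0.956160 − 1)×1000 = -43.840‰
f_A = (δ_mix − δ_B)/(δ_A − δ_B) = (-66.5 − (-43.840))/(-69.907 − (-43.840))
f_A = -22.660 / -26.067 = 0.8693

0.869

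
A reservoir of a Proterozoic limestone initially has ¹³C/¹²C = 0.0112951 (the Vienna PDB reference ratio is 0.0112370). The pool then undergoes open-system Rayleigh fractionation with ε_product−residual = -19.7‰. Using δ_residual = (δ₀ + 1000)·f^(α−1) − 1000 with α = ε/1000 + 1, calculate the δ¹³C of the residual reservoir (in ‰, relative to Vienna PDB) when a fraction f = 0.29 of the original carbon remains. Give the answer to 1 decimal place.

δ₀ = (0.0112951/0.0112370 − 1)×1000 = (1.005170 − 1)×1000 = 5.170‰
α − 1 = ε/1000 = -0.0197
f^(α−1) = 0.29^(-0.0197) = 1.024686
δ_res = (5.170 + 1000) × 1.024686 − 1000 = 1029.984 − 1000 = 29.98‰

30.0‰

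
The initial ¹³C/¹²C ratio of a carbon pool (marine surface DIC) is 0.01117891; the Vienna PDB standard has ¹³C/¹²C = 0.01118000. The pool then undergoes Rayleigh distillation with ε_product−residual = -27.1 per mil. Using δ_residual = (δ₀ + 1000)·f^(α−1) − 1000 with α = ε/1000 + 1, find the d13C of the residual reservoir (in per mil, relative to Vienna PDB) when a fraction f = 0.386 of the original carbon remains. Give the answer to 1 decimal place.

δ₀ = (0.01117891/0.01118000 − 1)×1000 = (0.999903 − 1)×1000 = -0.097 per mil
α − 1 = ε/1000 = -0.0271
f^(α−1) = 0.386^(-0.0271) = 1.026133
δ_res = (-0.097 + 1000) × 1.026133 − 1000 = 1026.033 − 1000 = 26.03 per mil

26.0 per mil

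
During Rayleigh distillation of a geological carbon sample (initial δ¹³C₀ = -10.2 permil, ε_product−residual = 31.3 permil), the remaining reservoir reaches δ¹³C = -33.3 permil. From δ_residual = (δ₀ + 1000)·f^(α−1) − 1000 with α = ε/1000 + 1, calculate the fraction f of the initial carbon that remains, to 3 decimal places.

α − 1 = ε/1000 = 0.0313
(δ_res + 1000)/(δ₀ + 1000) = (-33.3 + 1000)/(-10.2 + 1000) = 966.7/989.8 = 0.976662
f = 0.976662^(1/0.0313) = exp(ln(0.976662)/0.0313) = exp(-0.02361/0.0313)
f = exp(-0.7545) = 0.4703

0.470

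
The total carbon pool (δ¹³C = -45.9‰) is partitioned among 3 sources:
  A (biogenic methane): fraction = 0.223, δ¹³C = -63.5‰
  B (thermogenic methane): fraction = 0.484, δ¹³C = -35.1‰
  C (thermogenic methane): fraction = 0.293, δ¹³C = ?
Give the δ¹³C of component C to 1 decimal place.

Isotope mass balance: δ_bulk = Σ fᵢ·δᵢ.
-45.9 = 0.223×(-63.5) + 0.484×(-35.1) + 0.293×δ_C
0.293·δ_C = -45.9 − (-31.149) = -14.751
δ_C = -14.751 / 0.293 = -50.35‰

-50.3‰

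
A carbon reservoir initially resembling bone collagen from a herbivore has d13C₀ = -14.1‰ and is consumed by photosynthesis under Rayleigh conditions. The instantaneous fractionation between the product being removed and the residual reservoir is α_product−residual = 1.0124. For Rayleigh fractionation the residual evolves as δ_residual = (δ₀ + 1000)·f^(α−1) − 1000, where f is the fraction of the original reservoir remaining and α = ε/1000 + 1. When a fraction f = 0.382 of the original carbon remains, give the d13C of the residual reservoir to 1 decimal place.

-25.8‰

Rayleigh residual: δ_res = (δ₀ + 1000)·f^(α−1) − 1000
α − 1 = 0.01240
f^(α−1) = 0.382^(0.01240) = 0.988138
δ_res = (-14.1 + 1000) × 0.988138 − 1000 = 974.205 − 1000 = -25.79‰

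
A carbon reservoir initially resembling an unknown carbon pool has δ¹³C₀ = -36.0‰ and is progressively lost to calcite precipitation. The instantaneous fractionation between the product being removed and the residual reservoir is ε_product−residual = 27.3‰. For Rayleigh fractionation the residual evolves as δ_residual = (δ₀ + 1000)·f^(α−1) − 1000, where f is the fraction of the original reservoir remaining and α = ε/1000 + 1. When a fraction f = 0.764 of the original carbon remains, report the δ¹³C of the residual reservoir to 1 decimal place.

Rayleigh residual: δ_res = (δ₀ + 1000)·f^(α−1) − 1000
α = ε/1000 + 1 = 1.02730, so α − 1 = 0.02730
f^(α−1) = 0.764^(0.02730) = 0.992678
δ_res = (-36.0 + 1000) × 0.992678 − 1000 = 956.942 − 1000 = -43.06‰

-43.1‰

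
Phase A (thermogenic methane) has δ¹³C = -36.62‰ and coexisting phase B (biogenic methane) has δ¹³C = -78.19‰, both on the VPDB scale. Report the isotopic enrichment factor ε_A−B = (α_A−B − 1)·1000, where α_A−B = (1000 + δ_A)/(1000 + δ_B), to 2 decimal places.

α_A−B = (1000 + -36.62) / (1000 + -78.19) = 963.38 / 921.81 = 1.045096
ε_A−B = (1.045096 − 1) × 1000 = 45.096‰
(The approximation ε ≈ δ_A − δ_B would give 41.57‰.)

45.10‰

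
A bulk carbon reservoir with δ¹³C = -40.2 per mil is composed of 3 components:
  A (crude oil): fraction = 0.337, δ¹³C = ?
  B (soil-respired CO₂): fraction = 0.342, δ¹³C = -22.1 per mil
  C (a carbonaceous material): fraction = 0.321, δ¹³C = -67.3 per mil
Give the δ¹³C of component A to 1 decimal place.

Isotope mass balance: δ_bulk = Σ fᵢ·δᵢ.
-40.2 = 0.337×δ_A + 0.342×(-22.1) + 0.321×(-67.3)
0.337·δ_A = -40.2 − (-29.162) = -11.038
δ_A = -11.038 / 0.337 = -32.76 per mil

-32.8 per mil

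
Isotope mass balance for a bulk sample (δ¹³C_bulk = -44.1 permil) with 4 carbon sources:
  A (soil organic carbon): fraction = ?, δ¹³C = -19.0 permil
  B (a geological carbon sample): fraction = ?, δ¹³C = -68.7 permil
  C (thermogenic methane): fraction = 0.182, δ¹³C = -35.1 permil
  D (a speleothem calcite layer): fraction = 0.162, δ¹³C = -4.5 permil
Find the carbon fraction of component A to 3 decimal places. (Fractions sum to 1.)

Let f_A and f_B be the unknown fractions; fractions sum to 1 so f_A + f_B = 0.656.
Mass balance: Σ fᵢ·δᵢ = δ_bulk ⇒ f_A·(-19.0) + f_B·(-68.7) = -44.1 − (-7.117) = -36.983
Substitute f_B = 0.656 − f_A:
f_A·(-19.0 − -68.7) = -36.983 − 0.656×(-68.7) = 8.084
f_A = 8.084 / 49.7 = 0.1627

0.163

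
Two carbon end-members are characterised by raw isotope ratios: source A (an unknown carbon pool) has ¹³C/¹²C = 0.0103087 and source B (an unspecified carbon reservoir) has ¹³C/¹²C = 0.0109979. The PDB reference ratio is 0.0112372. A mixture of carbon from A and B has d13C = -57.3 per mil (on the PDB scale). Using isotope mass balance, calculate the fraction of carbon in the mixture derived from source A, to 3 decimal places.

δ_A = (0.0103087/0.0112372 − 1)×1000 = (0.917373 − 1)×1000 = -82.627 per mil
δ_B = (0.0109979/0.0112372 − 1)×1000 = (0.978705 − 1)×1000 = -21.295 per mil
f_A = (δ_mix − δ_B)/(δ_A − δ_B) = (-57.3 − (-21.295))/(-82.627 − (-21.295))
f_A = -36.005 / -61.332 = 0.5870

0.587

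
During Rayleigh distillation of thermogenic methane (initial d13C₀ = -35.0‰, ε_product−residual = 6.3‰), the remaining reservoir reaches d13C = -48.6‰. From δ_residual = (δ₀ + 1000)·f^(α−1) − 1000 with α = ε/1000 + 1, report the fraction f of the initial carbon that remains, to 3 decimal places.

0.105

α − 1 = ε/1000 = 0.0063
(δ_res + 1000)/(δ₀ + 1000) = (-48.6 + 1000)/(-35.0 + 1000) = 951.4/965.0 = 0.985907
f = 0.985907^(1/0.0063) = exp(ln(0.985907)/0.0063) = exp(-0.01419/0.0063)
f = exp(-2.2529) = 0.1051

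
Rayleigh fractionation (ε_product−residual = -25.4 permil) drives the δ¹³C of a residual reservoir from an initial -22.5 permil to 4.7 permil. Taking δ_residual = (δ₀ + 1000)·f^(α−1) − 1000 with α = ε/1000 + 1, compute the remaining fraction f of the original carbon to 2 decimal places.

0.34

α − 1 = ε/1000 = -0.0254
(δ_res + 1000)/(δ₀ + 1000) = (4.7 + 1000)/(-22.5 + 1000) = 1004.7/977.5 = 1.027826
f = 1.027826^(1/-0.0254) = exp(ln(1.027826)/-0.0254) = exp(0.02745/-0.0254)
f = exp(-1.0806) = 0.3394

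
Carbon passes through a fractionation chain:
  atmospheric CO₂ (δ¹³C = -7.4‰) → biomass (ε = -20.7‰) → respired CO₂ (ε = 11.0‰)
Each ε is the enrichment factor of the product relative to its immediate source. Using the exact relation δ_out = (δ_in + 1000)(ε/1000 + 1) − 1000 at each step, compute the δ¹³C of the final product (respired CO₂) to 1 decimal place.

step 1: δ = (-7.40 + 1000)·(-20.7/1000 + 1) − 1000 = -27.95‰
step 2: δ = (-27.95 + 1000)·(11.0/1000 + 1) − 1000 = -17.25‰

-17.3‰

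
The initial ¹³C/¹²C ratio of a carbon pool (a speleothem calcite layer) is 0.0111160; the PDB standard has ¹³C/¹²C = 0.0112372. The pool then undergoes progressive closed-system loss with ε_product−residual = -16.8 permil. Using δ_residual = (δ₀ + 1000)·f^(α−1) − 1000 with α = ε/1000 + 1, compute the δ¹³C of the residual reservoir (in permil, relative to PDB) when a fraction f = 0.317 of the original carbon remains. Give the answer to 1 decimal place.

δ₀ = (0.0111160/0.0112372 − 1)×1000 = (0.989214 − 1)×1000 = -10.786 permil
α − 1 = ε/1000 = -0.0168
f^(α−1) = 0.317^(-0.0168) = 1.019488
δ_res = (-10.786 + 1000) × 1.019488 − 1000 = 1008.492 − 1000 = 8.49 permil

8.5 permil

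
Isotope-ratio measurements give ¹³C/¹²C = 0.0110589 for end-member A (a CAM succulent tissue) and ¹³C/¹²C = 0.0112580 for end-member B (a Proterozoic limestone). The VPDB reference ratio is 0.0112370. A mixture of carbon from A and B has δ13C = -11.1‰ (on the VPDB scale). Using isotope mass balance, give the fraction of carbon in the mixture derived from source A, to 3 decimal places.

0.732

δ_A = (0.0110589/0.0112370 − 1)×1000 = (0.984151 − 1)×1000 = -15.849‰
δ_B = (0.0112580/0.0112370 − 1)×1000 = (1.001869 − 1)×1000 = 1.869‰
f_A = (δ_mix − δ_B)/(δ_A − δ_B) = (-11.1 − (1.869))/(-15.849 − (1.869))
f_A = -12.969 / -17.718 = 0.7319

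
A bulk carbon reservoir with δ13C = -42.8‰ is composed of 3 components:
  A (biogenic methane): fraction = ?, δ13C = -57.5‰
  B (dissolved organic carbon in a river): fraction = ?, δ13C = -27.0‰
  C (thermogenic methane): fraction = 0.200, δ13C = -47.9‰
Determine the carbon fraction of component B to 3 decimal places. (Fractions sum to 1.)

0.419

Let f_B and f_A be the unknown fractions; fractions sum to 1 so f_B + f_A = 0.800.
Mass balance: Σ fᵢ·δᵢ = δ_bulk ⇒ f_B·(-27.0) + f_A·(-57.5) = -42.8 − (-9.580) = -33.220
Substitute f_A = 0.800 − f_B:
f_B·(-27.0 − -57.5) = -33.220 − 0.800×(-57.5) = 12.780
f_B = 12.780 / 30.5 = 0.4190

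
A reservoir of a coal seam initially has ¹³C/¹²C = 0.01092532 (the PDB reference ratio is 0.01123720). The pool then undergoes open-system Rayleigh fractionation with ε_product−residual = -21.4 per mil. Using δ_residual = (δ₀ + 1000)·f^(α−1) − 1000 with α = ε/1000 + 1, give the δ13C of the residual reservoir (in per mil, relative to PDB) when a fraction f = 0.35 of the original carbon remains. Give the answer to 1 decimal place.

-5.7 per mil

δ₀ = (0.01092532/0.01123720 − 1)×1000 = (0.972246 − 1)×1000 = -27.754 per mil
α − 1 = ε/1000 = -0.0214
f^(α−1) = 0.35^(-0.0214) = 1.022720
δ_res = (-27.754 + 1000) × 1.022720 − 1000 = 994.336 − 1000 = -5.66 per mil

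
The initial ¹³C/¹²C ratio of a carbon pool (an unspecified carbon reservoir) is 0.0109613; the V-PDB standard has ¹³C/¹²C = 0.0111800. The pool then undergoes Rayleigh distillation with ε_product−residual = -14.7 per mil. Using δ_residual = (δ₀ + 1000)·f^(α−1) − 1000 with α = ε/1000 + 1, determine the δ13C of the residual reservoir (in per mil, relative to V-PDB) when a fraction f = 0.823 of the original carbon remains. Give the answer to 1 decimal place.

-16.8 per mil

δ₀ = (0.0109613/0.0111800 − 1)×1000 = (0.980438 − 1)×1000 = -19.562 per mil
α − 1 = ε/1000 = -0.0147
f^(α−1) = 0.823^(-0.0147) = 1.002868
δ_res = (-19.562 + 1000) × 1.002868 − 1000 = 983.250 − 1000 = -16.75 per mil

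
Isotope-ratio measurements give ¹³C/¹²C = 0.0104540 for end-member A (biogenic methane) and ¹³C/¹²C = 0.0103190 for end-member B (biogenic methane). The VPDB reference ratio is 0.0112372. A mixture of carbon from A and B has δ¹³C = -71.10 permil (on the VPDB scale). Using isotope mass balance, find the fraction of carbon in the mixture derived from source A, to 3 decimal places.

δ_A = (0.0104540/0.0112372 − 1)×1000 = (0.930303 − 1)×1000 = -69.697 permil
δ_B = (0.0103190/0.0112372 − 1)×1000 = (0.918289 − 1)×1000 = -81.711 permil
f_A = (δ_mix − δ_B)/(δ_A − δ_B) = (-71.10 − (-81.711))/(-69.697 − (-81.711))
f_A = 10.611 / 12.014 = 0.8832

0.883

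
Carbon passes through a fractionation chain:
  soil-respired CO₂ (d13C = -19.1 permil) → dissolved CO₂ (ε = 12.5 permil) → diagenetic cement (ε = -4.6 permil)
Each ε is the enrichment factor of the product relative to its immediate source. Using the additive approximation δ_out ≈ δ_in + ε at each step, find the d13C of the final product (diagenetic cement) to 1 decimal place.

-11.2 permil

step 1: δ ≈ -19.1 + (12.5) = -6.6 permil
step 2: δ ≈ -6.6 + (-4.6) = -11.2 permil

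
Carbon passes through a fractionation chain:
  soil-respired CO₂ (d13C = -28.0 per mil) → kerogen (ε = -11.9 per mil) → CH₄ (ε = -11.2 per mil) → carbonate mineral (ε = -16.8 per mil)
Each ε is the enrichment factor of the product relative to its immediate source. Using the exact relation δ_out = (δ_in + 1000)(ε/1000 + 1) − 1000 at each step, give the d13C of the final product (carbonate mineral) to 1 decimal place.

-66.3 per mil

step 1: δ = (-28.00 + 1000)·(-11.9/1000 + 1) − 1000 = -39.57 per mil
step 2: δ = (-39.57 + 1000)·(-11.2/1000 + 1) − 1000 = -50.32 per mil
step 3: δ = (-50.32 + 1000)·(-16.8/1000 + 1) − 1000 = -66.28 per mil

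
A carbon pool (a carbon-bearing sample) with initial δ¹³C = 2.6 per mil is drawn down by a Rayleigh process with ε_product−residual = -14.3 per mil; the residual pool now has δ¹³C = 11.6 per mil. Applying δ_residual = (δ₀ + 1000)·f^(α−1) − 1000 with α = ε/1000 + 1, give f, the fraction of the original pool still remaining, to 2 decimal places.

α − 1 = ε/1000 = -0.0143
(δ_res + 1000)/(δ₀ + 1000) = (11.6 + 1000)/(2.6 + 1000) = 1011.6/1002.6 = 1.008977
f = 1.008977^(1/-0.0143) = exp(ln(1.008977)/-0.0143) = exp(0.00894/-0.0143)
f = exp(-0.6249) = 0.5353

0.54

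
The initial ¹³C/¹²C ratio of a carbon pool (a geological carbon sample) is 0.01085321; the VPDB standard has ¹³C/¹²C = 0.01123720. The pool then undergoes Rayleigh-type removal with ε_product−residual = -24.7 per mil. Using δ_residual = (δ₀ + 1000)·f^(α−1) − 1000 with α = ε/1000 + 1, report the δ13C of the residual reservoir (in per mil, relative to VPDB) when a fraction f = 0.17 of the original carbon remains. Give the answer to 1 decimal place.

9.0 per mil

δ₀ = (0.01085321/0.01123720 − 1)×1000 = (0.965829 − 1)×1000 = -34.171 per mil
α − 1 = ε/1000 = -0.0247
f^(α−1) = 0.17^(-0.0247) = 1.044739
δ_res = (-34.171 + 1000) × 1.044739 − 1000 = 1009.039 − 1000 = 9.04 per mil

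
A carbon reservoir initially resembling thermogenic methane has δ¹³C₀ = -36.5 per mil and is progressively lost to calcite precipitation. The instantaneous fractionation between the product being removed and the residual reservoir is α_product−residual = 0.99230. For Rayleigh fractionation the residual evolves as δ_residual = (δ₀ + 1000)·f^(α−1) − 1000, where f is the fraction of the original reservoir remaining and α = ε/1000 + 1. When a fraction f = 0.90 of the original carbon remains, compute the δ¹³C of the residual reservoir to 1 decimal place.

-35.7 per mil

Rayleigh residual: δ_res = (δ₀ + 1000)·f^(α−1) − 1000
α − 1 = -0.00770
f^(α−1) = 0.90^(-0.00770) = 1.000812
δ_res = (-36.5 + 1000) × 1.000812 − 1000 = 964.282 − 1000 = -35.72 per mil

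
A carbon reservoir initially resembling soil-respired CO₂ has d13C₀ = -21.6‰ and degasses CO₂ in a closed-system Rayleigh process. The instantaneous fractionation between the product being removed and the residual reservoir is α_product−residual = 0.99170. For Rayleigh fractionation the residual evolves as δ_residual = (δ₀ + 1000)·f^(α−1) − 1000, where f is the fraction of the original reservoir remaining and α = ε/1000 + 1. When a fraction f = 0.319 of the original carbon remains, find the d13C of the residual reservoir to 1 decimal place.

-12.3‰

Rayleigh residual: δ_res = (δ₀ + 1000)·f^(α−1) − 1000
α − 1 = -0.00830
f^(α−1) = 0.319^(-0.00830) = 1.009528
δ_res = (-21.6 + 1000) × 1.009528 − 1000 = 987.723 − 1000 = -12.28‰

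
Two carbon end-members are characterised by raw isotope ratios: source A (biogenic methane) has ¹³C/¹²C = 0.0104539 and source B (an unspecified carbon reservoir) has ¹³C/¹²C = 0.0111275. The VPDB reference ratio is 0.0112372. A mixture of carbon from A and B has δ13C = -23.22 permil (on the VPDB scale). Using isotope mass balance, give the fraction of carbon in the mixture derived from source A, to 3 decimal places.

0.225

δ_A = (0.0104539/0.0112372 − 1)×1000 = (0.930294 − 1)×1000 = -69.706 permil
δ_B = (0.0111275/0.0112372 − 1)×1000 = (0.990238 − 1)×1000 = -9.762 permil
f_A = (δ_mix − δ_B)/(δ_A − δ_B) = (-23.22 − (-9.762))/(-69.706 − (-9.762))
f_A = -13.458 / -59.944 = 0.2245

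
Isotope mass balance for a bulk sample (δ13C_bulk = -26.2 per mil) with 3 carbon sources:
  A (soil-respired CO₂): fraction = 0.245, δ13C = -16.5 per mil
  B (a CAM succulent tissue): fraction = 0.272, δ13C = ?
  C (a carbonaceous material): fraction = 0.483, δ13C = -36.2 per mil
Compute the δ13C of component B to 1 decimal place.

Isotope mass balance: δ_bulk = Σ fᵢ·δᵢ.
-26.2 = 0.245×(-16.5) + 0.272×δ_B + 0.483×(-36.2)
0.272·δ_B = -26.2 − (-21.527) = -4.673
δ_B = -4.673 / 0.272 = -17.18 per mil

-17.2 per mil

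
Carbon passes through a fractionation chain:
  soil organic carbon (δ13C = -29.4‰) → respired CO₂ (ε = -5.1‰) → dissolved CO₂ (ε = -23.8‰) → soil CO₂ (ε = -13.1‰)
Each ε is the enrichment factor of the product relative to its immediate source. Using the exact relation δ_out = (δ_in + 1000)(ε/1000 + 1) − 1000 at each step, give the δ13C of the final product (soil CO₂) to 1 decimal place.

-69.7‰

step 1: δ = (-29.40 + 1000)·(-5.1/1000 + 1) − 1000 = -34.35‰
step 2: δ = (-34.35 + 1000)·(-23.8/1000 + 1) − 1000 = -57.33‰
step 3: δ = (-57.33 + 1000)·(-13.1/1000 + 1) − 1000 = -69.68‰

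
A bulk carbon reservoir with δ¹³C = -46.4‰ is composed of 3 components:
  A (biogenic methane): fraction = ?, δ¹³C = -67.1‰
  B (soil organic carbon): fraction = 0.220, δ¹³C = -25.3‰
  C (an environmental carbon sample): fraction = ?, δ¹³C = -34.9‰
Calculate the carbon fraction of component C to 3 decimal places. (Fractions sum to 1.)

0.357

Let f_C and f_A be the unknown fractions; fractions sum to 1 so f_C + f_A = 0.780.
Mass balance: Σ fᵢ·δᵢ = δ_bulk ⇒ f_C·(-34.9) + f_A·(-67.1) = -46.4 − (-5.566) = -40.834
Substitute f_A = 0.780 − f_C:
f_C·(-34.9 − -67.1) = -40.834 − 0.780×(-67.1) = 11.504
f_C = 11.504 / 32.2 = 0.3573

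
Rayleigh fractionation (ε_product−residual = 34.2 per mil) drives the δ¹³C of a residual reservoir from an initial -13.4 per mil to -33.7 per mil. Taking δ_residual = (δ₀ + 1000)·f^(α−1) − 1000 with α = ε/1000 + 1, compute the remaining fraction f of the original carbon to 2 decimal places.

0.54

α − 1 = ε/1000 = 0.0342
(δ_res + 1000)/(δ₀ + 1000) = (-33.7 + 1000)/(-13.4 + 1000) = 966.3/986.6 = 0.979424
f = 0.979424^(1/0.0342) = exp(ln(0.979424)/0.0342) = exp(-0.02079/0.0342)
f = exp(-0.6079) = 0.5445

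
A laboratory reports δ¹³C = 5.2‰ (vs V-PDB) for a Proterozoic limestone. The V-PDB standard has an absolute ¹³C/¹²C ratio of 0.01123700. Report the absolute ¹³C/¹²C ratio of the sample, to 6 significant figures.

0.0112954

R_sample = R_standard × (δ¹³C/1000 + 1)
R_sample = 0.01123700 × (5.2/1000 + 1) = 0.01123700 × 1.005200
R_sample = 0.0112954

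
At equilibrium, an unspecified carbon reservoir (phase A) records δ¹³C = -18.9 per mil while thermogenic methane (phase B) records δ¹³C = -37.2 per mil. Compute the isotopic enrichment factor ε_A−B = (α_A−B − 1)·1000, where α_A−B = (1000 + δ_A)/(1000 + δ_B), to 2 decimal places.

19.01 per mil

α_A−B = (1000 + -18.9) / (1000 + -37.2) = 981.1 / 962.8 = 1.019007
ε_A−B = (1.019007 − 1) × 1000 = 19.007 per mil
(The approximation ε ≈ δ_A − δ_B would give 18.3 per mil.)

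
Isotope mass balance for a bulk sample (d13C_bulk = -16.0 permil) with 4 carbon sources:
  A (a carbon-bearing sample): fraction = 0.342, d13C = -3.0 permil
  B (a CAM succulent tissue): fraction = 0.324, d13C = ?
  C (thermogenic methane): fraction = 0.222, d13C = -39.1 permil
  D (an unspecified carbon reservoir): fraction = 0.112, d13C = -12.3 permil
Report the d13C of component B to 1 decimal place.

-15.2 permil

Isotope mass balance: δ_bulk = Σ fᵢ·δᵢ.
-16.0 = 0.342×(-3.0) + 0.324×δ_B + 0.222×(-39.1) + 0.112×(-12.3)
0.324·δ_B = -16.0 − (-11.084) = -4.916
δ_B = -4.916 / 0.324 = -15.17 permil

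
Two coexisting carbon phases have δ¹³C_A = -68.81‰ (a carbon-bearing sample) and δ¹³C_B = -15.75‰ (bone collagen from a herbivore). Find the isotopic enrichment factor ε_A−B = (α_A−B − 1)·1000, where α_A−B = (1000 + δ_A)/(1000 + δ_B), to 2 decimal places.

-53.91‰

α_A−B = (1000 + -68.81) / (1000 + -15.75) = 931.19 / 984.25 = 0.946091
ε_A−B = (0.946091 − 1) × 1000 = -53.909‰
(The approximation ε ≈ δ_A − δ_B would give -53.06‰.)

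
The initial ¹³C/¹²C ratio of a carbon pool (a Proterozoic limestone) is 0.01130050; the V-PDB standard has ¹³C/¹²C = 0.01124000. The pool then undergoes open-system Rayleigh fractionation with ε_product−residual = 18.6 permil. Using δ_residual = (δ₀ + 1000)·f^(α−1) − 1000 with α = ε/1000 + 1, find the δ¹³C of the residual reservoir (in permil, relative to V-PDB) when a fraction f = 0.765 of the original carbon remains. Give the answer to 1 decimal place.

δ₀ = (0.01130050/0.01124000 − 1)×1000 = (1.005383 − 1)×1000 = 5.383 permil
α − 1 = ε/1000 = 0.0186
f^(α−1) = 0.765^(0.0186) = 0.995030
δ_res = (5.383 + 1000) × 0.995030 − 1000 = 1000.386 − 1000 = 0.39 permil

0.4 permil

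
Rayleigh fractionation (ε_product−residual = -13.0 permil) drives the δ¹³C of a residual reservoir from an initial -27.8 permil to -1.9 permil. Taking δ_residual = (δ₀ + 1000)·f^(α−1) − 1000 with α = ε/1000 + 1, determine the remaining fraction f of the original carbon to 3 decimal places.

0.132

α − 1 = ε/1000 = -0.0130
(δ_res + 1000)/(δ₀ + 1000) = (-1.9 + 1000)/(-27.8 + 1000) = 998.1/972.2 = 1.026641
f = 1.026641^(1/-0.0130) = exp(ln(1.026641)/-0.0130) = exp(0.02629/-0.0130)
f = exp(-2.0225) = 0.1323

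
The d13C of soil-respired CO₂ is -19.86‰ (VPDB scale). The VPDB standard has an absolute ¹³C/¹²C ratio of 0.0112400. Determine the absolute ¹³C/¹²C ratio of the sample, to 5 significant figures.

0.011017

R_sample = R_standard × (d13C/1000 + 1)
R_sample = 0.0112400 × (-19.86/1000 + 1) = 0.0112400 × 0.980140
R_sample = 0.0110168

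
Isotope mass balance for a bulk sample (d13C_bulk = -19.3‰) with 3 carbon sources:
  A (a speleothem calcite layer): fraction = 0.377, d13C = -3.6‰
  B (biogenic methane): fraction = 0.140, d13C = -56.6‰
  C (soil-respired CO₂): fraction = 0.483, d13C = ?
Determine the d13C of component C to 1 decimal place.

-20.7‰

Isotope mass balance: δ_bulk = Σ fᵢ·δᵢ.
-19.3 = 0.377×(-3.6) + 0.140×(-56.6) + 0.483×δ_C
0.483·δ_C = -19.3 − (-9.281) = -10.019
δ_C = -10.019 / 0.483 = -20.74‰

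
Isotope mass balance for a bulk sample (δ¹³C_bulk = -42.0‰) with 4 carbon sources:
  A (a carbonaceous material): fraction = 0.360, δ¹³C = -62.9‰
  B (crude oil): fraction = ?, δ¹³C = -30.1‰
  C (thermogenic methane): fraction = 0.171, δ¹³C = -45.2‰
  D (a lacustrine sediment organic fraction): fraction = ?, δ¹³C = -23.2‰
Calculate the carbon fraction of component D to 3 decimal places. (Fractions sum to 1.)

Let f_D and f_B be the unknown fractions; fractions sum to 1 so f_D + f_B = 0.469.
Mass balance: Σ fᵢ·δᵢ = δ_bulk ⇒ f_D·(-23.2) + f_B·(-30.1) = -42.0 − (-30.373) = -11.627
Substitute f_B = 0.469 − f_D:
f_D·(-23.2 − -30.1) = -11.627 − 0.469×(-30.1) = 2.490
f_D = 2.490 / 6.9 = 0.3609

0.361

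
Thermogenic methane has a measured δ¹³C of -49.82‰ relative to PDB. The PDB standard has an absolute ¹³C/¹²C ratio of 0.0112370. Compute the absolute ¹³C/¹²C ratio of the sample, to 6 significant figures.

R_sample = R_standard × (δ¹³C/1000 + 1)
R_sample = 0.0112370 × (-49.82/1000 + 1) = 0.0112370 × 0.950180
R_sample = 0.0106772

0.0106772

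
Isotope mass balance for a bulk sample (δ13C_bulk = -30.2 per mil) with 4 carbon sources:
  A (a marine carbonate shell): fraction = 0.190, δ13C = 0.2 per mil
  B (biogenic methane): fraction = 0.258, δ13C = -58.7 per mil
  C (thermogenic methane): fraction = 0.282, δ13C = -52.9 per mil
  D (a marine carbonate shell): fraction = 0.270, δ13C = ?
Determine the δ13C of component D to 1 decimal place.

-0.7 per mil

Isotope mass balance: δ_bulk = Σ fᵢ·δᵢ.
-30.2 = 0.190×(0.2) + 0.258×(-58.7) + 0.282×(-52.9) + 0.270×δ_D
0.270·δ_D = -30.2 − (-30.024) = -0.176
δ_D = -0.176 / 0.270 = -0.65 per mil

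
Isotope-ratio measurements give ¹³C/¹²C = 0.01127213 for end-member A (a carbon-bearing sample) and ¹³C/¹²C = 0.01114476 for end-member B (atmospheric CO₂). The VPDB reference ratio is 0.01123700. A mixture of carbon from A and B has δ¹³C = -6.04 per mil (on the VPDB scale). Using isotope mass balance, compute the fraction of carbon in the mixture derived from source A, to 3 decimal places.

0.191

δ_A = (0.01127213/0.01123700 − 1)×1000 = (1.003126 − 1)×1000 = 3.126 per mil
δ_B = (0.01114476/0.01123700 − 1)×1000 = (0.991791 − 1)×1000 = -8.209 per mil
f_A = (δ_mix − δ_B)/(δ_A − δ_B) = (-6.04 − (-8.209))/(3.126 − (-8.209))
f_A = 2.169 / 11.335 = 0.1913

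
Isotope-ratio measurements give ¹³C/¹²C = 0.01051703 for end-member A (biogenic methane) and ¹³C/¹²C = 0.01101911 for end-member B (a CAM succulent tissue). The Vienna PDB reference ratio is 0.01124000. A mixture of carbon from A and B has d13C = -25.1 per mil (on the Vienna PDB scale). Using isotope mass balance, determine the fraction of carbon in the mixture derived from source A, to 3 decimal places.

δ_A = (0.01051703/0.01124000 − 1)×1000 = (0.935679 − 1)×1000 = -64.321 per mil
δ_B = (0.01101911/0.01124000 − 1)×1000 = (0.980348 − 1)×1000 = -19.652 per mil
f_A = (δ_mix − δ_B)/(δ_A − δ_B) = (-25.1 − (-19.652))/(-64.321 − (-19.652))
f_A = -5.448 / -44.669 = 0.1220

0.122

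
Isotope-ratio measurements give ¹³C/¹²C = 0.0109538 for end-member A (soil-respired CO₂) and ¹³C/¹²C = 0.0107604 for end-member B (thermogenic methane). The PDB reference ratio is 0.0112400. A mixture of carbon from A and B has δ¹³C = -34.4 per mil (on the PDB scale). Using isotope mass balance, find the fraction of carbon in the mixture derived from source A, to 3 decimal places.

δ_A = (0.0109538/0.0112400 − 1)×1000 = (0.974537 − 1)×1000 = -25.463 per mil
δ_B = (0.0107604/0.0112400 − 1)×1000 = (0.957331 − 1)×1000 = -42.669 per mil
f_A = (δ_mix − δ_B)/(δ_A − δ_B) = (-34.4 − (-42.669))/(-25.463 − (-42.669))
f_A = 8.269 / 17.206 = 0.4806

0.481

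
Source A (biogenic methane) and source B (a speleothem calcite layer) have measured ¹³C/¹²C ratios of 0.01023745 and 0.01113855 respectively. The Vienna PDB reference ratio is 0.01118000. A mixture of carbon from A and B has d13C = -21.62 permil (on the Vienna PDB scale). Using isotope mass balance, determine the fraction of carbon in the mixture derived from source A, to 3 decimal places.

δ_A = (0.01023745/0.01118000 − 1)×1000 = (0.915693 − 1)×1000 = -84.307 permil
δ_B = (0.01113855/0.01118000 − 1)×1000 = (0.996292 − 1)×1000 = -3.708 permil
f_A = (δ_mix − δ_B)/(δ_A − δ_B) = (-21.62 − (-3.708))/(-84.307 − (-3.708))
f_A = -17.912 / -80.599 = 0.2222

0.222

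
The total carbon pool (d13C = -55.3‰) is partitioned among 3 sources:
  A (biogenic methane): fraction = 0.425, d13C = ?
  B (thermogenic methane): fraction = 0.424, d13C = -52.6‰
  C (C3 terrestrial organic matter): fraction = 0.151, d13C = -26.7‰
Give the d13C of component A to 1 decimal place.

Isotope mass balance: δ_bulk = Σ fᵢ·δᵢ.
-55.3 = 0.425×δ_A + 0.424×(-52.6) + 0.151×(-26.7)
0.425·δ_A = -55.3 − (-26.334) = -28.966
δ_A = -28.966 / 0.425 = -68.16‰

-68.2‰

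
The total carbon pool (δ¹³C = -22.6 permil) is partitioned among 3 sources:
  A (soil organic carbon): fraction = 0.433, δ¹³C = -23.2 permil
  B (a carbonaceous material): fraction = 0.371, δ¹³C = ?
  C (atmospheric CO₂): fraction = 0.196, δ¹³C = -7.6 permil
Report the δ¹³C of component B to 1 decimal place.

Isotope mass balance: δ_bulk = Σ fᵢ·δᵢ.
-22.6 = 0.433×(-23.2) + 0.371×δ_B + 0.196×(-7.6)
0.371·δ_B = -22.6 − (-11.535) = -11.065
δ_B = -11.065 / 0.371 = -29.82 permil

-29.8 permil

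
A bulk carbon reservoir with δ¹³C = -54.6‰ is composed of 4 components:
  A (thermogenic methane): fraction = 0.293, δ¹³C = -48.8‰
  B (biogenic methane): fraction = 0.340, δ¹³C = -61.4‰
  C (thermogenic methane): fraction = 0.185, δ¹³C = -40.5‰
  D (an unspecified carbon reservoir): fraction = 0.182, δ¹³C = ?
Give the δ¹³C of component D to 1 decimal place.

Isotope mass balance: δ_bulk = Σ fᵢ·δᵢ.
-54.6 = 0.293×(-48.8) + 0.340×(-61.4) + 0.185×(-40.5) + 0.182×δ_D
0.182·δ_D = -54.6 − (-42.667) = -11.933
δ_D = -11.933 / 0.182 = -65.57‰

-65.6‰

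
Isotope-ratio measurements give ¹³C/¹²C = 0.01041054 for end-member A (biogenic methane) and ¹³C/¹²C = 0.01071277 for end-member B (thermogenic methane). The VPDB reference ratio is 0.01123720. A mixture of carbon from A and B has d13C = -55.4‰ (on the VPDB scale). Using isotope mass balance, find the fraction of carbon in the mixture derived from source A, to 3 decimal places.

δ_A = (0.01041054/0.01123720 − 1)×1000 = (0.926435 − 1)×1000 = -73.565‰
δ_B = (0.01071277/0.01123720 − 1)×1000 = (0.953331 − 1)×1000 = -46.669‰
f_A = (δ_mix − δ_B)/(δ_A − δ_B) = (-55.4 − (-46.669))/(-73.565 − (-46.669))
f_A = -8.731 / -26.895 = 0.3246

0.325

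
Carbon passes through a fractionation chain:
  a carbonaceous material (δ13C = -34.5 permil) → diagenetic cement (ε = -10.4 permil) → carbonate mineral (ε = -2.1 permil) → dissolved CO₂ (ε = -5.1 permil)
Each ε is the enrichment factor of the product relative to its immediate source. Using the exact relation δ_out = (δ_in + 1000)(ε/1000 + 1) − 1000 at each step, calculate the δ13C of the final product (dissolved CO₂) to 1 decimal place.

-51.4 permil

step 1: δ = (-34.50 + 1000)·(-10.4/1000 + 1) − 1000 = -44.54 permil
step 2: δ = (-44.54 + 1000)·(-2.1/1000 + 1) − 1000 = -46.55 permil
step 3: δ = (-46.55 + 1000)·(-5.1/1000 + 1) − 1000 = -51.41 permil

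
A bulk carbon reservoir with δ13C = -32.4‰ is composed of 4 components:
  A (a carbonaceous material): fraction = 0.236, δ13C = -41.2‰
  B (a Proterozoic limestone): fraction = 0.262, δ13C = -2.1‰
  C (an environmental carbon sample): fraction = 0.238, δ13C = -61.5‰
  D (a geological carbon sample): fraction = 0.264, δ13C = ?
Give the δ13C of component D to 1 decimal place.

-28.4‰

Isotope mass balance: δ_bulk = Σ fᵢ·δᵢ.
-32.4 = 0.236×(-41.2) + 0.262×(-2.1) + 0.238×(-61.5) + 0.264×δ_D
0.264·δ_D = -32.4 − (-24.910) = -7.490
δ_D = -7.490 / 0.264 = -28.37‰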